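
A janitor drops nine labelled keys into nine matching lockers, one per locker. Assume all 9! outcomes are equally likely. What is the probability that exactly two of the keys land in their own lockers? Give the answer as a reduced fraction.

103/560

Favorable outcomes: C(9,2)·!7 = 36·1854 = 66744.
Total outcomes: 9! = 362880.
Probability = 66744/362880 = 103/560.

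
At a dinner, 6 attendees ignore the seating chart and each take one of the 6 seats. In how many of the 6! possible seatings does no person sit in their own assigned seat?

265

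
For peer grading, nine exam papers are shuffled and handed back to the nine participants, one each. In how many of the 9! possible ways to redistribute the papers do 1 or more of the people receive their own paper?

229384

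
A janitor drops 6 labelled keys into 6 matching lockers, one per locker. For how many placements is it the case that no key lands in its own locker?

!6 is the nearest integer to 6!/e.
6! = 720, and 720/e ≈ 264.87, so !6 = 265.

265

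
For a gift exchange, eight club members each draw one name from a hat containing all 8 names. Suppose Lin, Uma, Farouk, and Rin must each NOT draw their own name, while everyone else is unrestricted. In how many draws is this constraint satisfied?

24024

Inclusion-exclusion on the 4 forbidden self-matches:
Σ_{j=0}^{4} (-1)^j C(4,j)(8-j)!
= C(4,0)·8! - C(4,1)·7! + C(4,2)·6! - C(4,3)·5! + C(4,4)·4!
= 40320 - 20160 + 4320 - 480 + 24
= 24024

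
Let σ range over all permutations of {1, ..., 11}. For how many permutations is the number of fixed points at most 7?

39916414

Sum C(11,i)·!(11-i) for i = 0..7:
  i=0: C(11,0)·!11 = 1·14684570 = 14684570
  i=1: C(11,1)·!10 = 11·1334961 = 14684571
  i=2: C(11,2)·!9 = 55·133496 = 7342280
  i=3: C(11,3)·!8 = 165·14833 = 2447445
  i=4: C(11,4)·!7 = 330·1854 = 611820
  i=5: C(11,5)·!6 = 462·265 = 122430
  i=6: C(11,6)·!5 = 462·44 = 20328
  i=7: C(11,7)·!4 = 330·9 = 2970
Total = 39916414.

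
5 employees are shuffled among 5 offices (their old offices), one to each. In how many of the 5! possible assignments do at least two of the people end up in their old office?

31

# with exactly i fixed is C(5,i)·!(5-i); sum over i=2..5:
  i=2: C(5,2)·!3 = 10·2 = 20
  i=3: C(5,3)·!2 = 10·1 = 10
  i=4: C(5,4)·!1 = 5·0 = 0
  i=5: C(5,5)·!0 = 1·1 = 1
Total = 31.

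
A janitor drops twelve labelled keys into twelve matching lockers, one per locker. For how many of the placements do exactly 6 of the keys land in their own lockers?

244860

Pick the 6 fixed positions: C(12,6) = 924 ways.
The remaining 6 must be deranged: !6 = 265.
Total: 924 × 265 = 244860.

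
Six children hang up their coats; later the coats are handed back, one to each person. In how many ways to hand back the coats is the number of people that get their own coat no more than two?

# with exactly i fixed is C(6,i)·!(6-i); sum over i=0..2:
  i=0: C(6,0)·!6 = 1·265 = 265
  i=1: C(6,1)·!5 = 6·44 = 264
  i=2: C(6,2)·!4 = 15·9 = 135
Total = 664.

664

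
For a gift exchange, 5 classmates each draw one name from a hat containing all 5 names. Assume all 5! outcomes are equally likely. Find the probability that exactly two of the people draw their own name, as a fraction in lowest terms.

Favorable outcomes: C(5,2)·!3 = 10·2 = 20.
Total outcomes: 5! = 120.
Probability = 20/120 = 1/6.

1/6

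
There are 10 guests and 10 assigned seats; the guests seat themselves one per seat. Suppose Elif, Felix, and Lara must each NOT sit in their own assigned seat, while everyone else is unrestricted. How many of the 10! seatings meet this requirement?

Inclusion-exclusion on the 3 forbidden self-matches:
Σ_{j=0}^{3} (-1)^j C(3,j)(10-j)!
= C(3,0)·10! - C(3,1)·9! + C(3,2)·8! - C(3,3)·7!
= 3628800 - 1088640 + 120960 - 5040
= 2656080

2656080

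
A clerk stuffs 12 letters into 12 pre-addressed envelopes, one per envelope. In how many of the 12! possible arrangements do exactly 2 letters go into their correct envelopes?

88107426

Pick the 2 fixed positions: C(12,2) = 66 ways.
The remaining 10 must be deranged: !10 = 1334961.
Total: 66 × 1334961 = 88107426.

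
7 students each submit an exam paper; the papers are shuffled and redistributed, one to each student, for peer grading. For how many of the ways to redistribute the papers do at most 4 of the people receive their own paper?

5018

Sum C(7,i)·!(7-i) for i = 0..4:
  i=0: C(7,0)·!7 = 1·1854 = 1854
  i=1: C(7,1)·!6 = 7·265 = 1855
  i=2: C(7,2)·!5 = 21·44 = 924
  i=3: C(7,3)·!4 = 35·9 = 315
  i=4: C(7,4)·!3 = 35·2 = 70
Total = 5018.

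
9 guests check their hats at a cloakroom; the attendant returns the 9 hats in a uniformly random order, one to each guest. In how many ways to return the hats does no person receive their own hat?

133496

The number of derangements of 9 is !9 = Σ_{k=0}^{9} (-1)^k·9!/k!
= 9! - 9!/1! + 9!/2! - 9!/3! + 9!/4! - 9!/5! + 9!/6! - 9!/7! + 9!/8! - 9!/9!
= 362880 - 362880 + 181440 - 60480 + 15120 - 3024 + 504 - 72 + 9 - 1
= 133496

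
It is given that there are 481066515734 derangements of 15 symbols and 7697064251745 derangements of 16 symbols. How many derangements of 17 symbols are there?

!17 = (17-1)·(!16 + !15) = 16·(7697064251745 + 481066515734) = 16·8178130767479 = 130850092279664.

130850092279664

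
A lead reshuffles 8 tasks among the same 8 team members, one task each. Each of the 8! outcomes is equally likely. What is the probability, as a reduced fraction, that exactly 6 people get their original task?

Favorable outcomes: C(8,6)·!2 = 28·1 = 28.
Total outcomes: 8! = 40320.
Probability = 28/40320 = 1/1440.

1/1440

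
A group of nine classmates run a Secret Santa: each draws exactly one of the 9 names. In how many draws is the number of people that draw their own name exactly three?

22260

Choose which 3 of the 9 are fixed: C(9,3) = 84.
The remaining 6 must be deranged: !6 = 265.
Total: 84 × 265 = 22260.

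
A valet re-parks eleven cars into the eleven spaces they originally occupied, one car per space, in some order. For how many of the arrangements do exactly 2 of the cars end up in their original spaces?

Choose which 2 of the 11 are fixed: C(11,2) = 55.
The other 9 form a derangement: !9 = 133496.
Total: 55 × 133496 = 7342280.

7342280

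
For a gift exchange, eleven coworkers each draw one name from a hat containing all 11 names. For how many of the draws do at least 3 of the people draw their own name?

Sum C(11,i)·!(11-i) for i = 3..11:
  i=3: C(11,3)·!8 = 165·14833 = 2447445
  i=4: C(11,4)·!7 = 330·1854 = 611820
  i=5: C(11,5)·!6 = 462·265 = 122430
  i=6: C(11,6)·!5 = 462·44 = 20328
  i=7: C(11,7)·!4 = 330·9 = 2970
  i=8: C(11,8)·!3 = 165·2 = 330
  i=9: C(11,9)·!2 = 55·1 = 55
  i=10: C(11,10)·!1 = 11·0 = 0
  i=11: C(11,11)·!0 = 1·1 = 1
Total = 3205379.

3205379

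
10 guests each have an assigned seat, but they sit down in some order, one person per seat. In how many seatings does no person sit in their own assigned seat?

1334961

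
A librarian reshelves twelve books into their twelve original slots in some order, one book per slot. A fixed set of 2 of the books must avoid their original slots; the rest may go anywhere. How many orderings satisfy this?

Inclusion-exclusion on the 2 forbidden self-matches:
Σ_{j=0}^{2} (-1)^j C(2,j)(12-j)!
= C(2,0)·12! - C(2,1)·11! + C(2,2)·10!
= 479001600 - 79833600 + 3628800
= 402796800

402796800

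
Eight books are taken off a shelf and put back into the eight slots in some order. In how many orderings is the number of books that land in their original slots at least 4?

771

Sum C(8,i)·!(8-i) for i = 4..8:
  i=4: C(8,4)·!4 = 70·9 = 630
  i=5: C(8,5)·!3 = 56·2 = 112
  i=6: C(8,6)·!2 = 28·1 = 28
  i=7: C(8,7)·!1 = 8·0 = 0
  i=8: C(8,8)·!0 = 1·1 = 1
Total = 771.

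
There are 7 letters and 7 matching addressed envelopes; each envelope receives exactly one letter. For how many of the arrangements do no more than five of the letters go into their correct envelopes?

5039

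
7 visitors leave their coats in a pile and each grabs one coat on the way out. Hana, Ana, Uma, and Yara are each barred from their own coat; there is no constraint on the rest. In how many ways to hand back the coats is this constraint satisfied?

Inclusion-exclusion on the 4 forbidden self-matches:
Σ_{j=0}^{4} (-1)^j C(4,j)(7-j)!
= C(4,0)·7! - C(4,1)·6! + C(4,2)·5! - C(4,3)·4! + C(4,4)·3!
= 5040 - 2880 + 720 - 96 + 6
= 2790

2790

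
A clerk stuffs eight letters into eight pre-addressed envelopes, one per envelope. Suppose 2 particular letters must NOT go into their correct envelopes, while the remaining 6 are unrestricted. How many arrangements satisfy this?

30960

Let A_j be the event that the j-th constrained one is fixed. By inclusion-exclusion over the 2 events:
Σ_{j=0}^{2} (-1)^j C(2,j)(8-j)!
= C(2,0)·8! - C(2,1)·7! + C(2,2)·6!
= 40320 - 10080 + 720
= 30960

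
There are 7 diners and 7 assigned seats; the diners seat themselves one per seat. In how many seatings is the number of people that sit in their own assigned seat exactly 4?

Pick the 4 fixed positions: C(7,4) = 35 ways.
The remaining 3 must be deranged: !3 = 2.
Total: 35 × 2 = 70.

70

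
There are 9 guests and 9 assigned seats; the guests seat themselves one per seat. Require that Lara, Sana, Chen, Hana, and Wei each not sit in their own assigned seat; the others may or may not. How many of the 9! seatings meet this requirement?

205056

Let A_j be the event that the j-th constrained one is fixed. By inclusion-exclusion over the 5 events:
Σ_{j=0}^{5} (-1)^j C(5,j)(9-j)!
= C(5,0)·9! - C(5,1)·8! + C(5,2)·7! - C(5,3)·6! + C(5,4)·5! - C(5,5)·4!
= 362880 - 201600 + 50400 - 7200 + 600 - 24
= 205056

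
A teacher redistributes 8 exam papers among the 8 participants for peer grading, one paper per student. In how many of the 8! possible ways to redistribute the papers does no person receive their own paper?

The number of derangements of 8 is !8 = Σ_{k=0}^{8} (-1)^k·8!/k!
= 8! - 8!/1! + 8!/2! - 8!/3! + 8!/4! - 8!/5! + 8!/6! - 8!/7! + 8!/8!
= 40320 - 40320 + 20160 - 6720 + 1680 - 336 + 56 - 8 + 1
= 14833

14833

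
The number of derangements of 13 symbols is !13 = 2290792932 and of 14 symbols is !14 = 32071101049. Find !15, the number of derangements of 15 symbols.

!15 = (15-1)·(!14 + !13) = 14·(32071101049 + 2290792932) = 14·34361893981 = 481066515734.

481066515734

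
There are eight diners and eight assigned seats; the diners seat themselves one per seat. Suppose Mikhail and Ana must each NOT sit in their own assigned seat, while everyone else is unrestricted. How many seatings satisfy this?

30960

Inclusion-exclusion on the 2 forbidden self-matches:
Σ_{j=0}^{2} (-1)^j C(2,j)(8-j)!
= C(2,0)·8! - C(2,1)·7! + C(2,2)·6!
= 40320 - 10080 + 720
= 30960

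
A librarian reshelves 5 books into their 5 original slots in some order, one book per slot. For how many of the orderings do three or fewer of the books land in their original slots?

Sum C(5,i)·!(5-i) for i = 0..3:
  i=0: C(5,0)·!5 = 1·44 = 44
  i=1: C(5,1)·!4 = 5·9 = 45
  i=2: C(5,2)·!3 = 10·2 = 20
  i=3: C(5,3)·!2 = 10·1 = 10
Total = 119.

119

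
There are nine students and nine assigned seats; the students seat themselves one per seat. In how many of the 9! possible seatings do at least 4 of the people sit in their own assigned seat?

6883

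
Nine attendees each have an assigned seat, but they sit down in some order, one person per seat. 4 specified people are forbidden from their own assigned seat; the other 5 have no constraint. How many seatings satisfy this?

229080

Let A_j be the event that the j-th constrained one is fixed. By inclusion-exclusion over the 4 events:
Σ_{j=0}^{4} (-1)^j C(4,j)(9-j)!
= C(4,0)·9! - C(4,1)·8! + C(4,2)·7! - C(4,3)·6! + C(4,4)·5!
= 362880 - 161280 + 30240 - 2880 + 120
= 229080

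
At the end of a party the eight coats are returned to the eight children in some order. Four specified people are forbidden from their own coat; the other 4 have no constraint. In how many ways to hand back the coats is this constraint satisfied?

24024

Inclusion-exclusion on the 4 forbidden self-matches:
Σ_{j=0}^{4} (-1)^j C(4,j)(8-j)!
= C(4,0)·8! - C(4,1)·7! + C(4,2)·6! - C(4,3)·5! + C(4,4)·4!
= 40320 - 20160 + 4320 - 480 + 24
= 24024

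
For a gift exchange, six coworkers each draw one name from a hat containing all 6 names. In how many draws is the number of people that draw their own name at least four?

16

# with exactly i fixed is C(6,i)·!(6-i); sum over i=4..6:
  i=4: C(6,4)·!2 = 15·1 = 15
  i=5: C(6,5)·!1 = 6·0 = 0
  i=6: C(6,6)·!0 = 1·1 = 1
Total = 16.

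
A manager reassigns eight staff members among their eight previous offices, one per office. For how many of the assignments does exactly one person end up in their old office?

Choose which one of the 8 is fixed: C(8,1) = 8.
The remaining 7 must be deranged: !7 = 1854.
Total: 8 × 1854 = 14832.

14832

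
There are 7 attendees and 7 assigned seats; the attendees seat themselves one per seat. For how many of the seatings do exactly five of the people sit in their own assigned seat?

21

Pick the 5 fixed positions: C(7,5) = 21 ways.
The remaining 2 must be deranged: !2 = 1.
Total: 21 × 1 = 21.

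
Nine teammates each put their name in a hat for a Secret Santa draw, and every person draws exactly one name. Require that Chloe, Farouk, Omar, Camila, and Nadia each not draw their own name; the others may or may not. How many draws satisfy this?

205056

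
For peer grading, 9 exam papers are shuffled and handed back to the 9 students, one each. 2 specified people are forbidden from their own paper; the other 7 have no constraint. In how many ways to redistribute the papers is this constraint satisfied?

287280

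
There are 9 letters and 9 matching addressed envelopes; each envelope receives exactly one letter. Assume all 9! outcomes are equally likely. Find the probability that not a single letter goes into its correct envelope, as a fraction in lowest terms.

16687/45360

Favorable outcomes: !9 = 133496.
Total outcomes: 9! = 362880.
Probability = 133496/362880 = 16687/45360.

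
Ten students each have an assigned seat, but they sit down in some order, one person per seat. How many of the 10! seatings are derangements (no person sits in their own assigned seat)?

1334961

Use !n = n·!(n-1) + (-1)^n.
!10 = 10·133496 + 1 = 1334961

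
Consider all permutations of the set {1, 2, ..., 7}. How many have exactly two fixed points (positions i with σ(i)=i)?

924

Choose which 2 of the 7 are fixed: C(7,2) = 21.
The remaining 5 must be deranged: !5 = 44.
Total: 21 × 44 = 924.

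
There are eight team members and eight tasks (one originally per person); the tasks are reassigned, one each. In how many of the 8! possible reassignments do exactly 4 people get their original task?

Choose which 4 of the 8 are fixed: C(8,4) = 70.
The remaining 4 must be deranged: !4 = 9.
Total: 70 × 9 = 630.

630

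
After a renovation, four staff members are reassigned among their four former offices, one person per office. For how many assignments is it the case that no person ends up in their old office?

9

The subfactorial !4 = [4!/e] (nearest integer).
4! = 24, and 24/e ≈ 8.83, so !4 = 9.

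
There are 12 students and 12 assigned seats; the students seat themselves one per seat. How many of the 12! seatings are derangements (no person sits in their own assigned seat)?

176214841

The number of derangements of 12 is !12 = Σ_{k=0}^{12} (-1)^k·12!/k!
= 12! - 12!/1! + 12!/2! - 12!/3! + 12!/4! - 12!/5! + 12!/6! - 12!/7! + 12!/8! - 12!/9! + 12!/10! - 12!/11! + 12!/12!
= 479001600 - 479001600 + 239500800 - 79833600 + 19958400 - 3991680 + 665280 - 95040 + 11880 - 1320 + 132 - 12 + 1
= 176214841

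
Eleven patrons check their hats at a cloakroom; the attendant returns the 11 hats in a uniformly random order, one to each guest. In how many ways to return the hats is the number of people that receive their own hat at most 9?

# with exactly i fixed is C(11,i)·!(11-i); sum over i=0..9:
  i=0: C(11,0)·!11 = 1·14684570 = 14684570
  i=1: C(11,1)·!10 = 11·1334961 = 14684571
  i=2: C(11,2)·!9 = 55·133496 = 7342280
  i=3: C(11,3)·!8 = 165·14833 = 2447445
  i=4: C(11,4)·!7 = 330·1854 = 611820
  i=5: C(11,5)·!6 = 462·265 = 122430
  i=6: C(11,6)·!5 = 462·44 = 20328
  i=7: C(11,7)·!4 = 330·9 = 2970
  i=8: C(11,8)·!3 = 165·2 = 330
  i=9: C(11,9)·!2 = 55·1 = 55
Total = 39916799.

39916799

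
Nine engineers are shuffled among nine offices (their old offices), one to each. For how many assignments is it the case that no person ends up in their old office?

133496

Use !n = n·!(n-1) + (-1)^n.
!9 = 9·14833 - 1 = 133496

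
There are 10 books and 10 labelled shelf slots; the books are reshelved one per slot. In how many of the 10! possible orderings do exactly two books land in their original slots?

667485

Choose which 2 of the 10 are fixed: C(10,2) = 45.
The other 8 form a derangement: !8 = 14833.
Total: 45 × 14833 = 667485.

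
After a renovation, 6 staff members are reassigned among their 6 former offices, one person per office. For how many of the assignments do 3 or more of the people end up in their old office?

Sum C(6,i)·!(6-i) for i = 3..6:
  i=3: C(6,3)·!3 = 20·2 = 40
  i=4: C(6,4)·!2 = 15·1 = 15
  i=5: C(6,5)·!1 = 6·0 = 0
  i=6: C(6,6)·!0 = 1·1 = 1
Total = 56.

56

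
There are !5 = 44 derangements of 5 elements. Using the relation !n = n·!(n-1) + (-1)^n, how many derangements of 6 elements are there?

265

!6 = 6·44 + 1 = 265.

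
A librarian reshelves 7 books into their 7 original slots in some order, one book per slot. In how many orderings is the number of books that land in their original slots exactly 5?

Pick the 5 fixed positions: C(7,5) = 21 ways.
The other 2 form a derangement: !2 = 1.
Total: 21 × 1 = 21.

21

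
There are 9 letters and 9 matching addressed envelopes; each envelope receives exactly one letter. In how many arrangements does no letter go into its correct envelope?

133496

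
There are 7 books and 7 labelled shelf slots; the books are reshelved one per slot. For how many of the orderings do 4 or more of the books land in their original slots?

92

Sum C(7,i)·!(7-i) for i = 4..7:
  i=4: C(7,4)·!3 = 35·2 = 70
  i=5: C(7,5)·!2 = 21·1 = 21
  i=6: C(7,6)·!1 = 7·0 = 0
  i=7: C(7,7)·!0 = 1·1 = 1
Total = 92.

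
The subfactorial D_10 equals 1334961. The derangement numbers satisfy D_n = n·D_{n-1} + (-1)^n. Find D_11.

D_11 = 11·1334961 - 1 = 14684570.

14684570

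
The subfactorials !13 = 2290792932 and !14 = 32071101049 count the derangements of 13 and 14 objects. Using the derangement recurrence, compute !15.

481066515734

!15 = (15-1)·(!14 + !13) = 14·(32071101049 + 2290792932) = 14·34361893981 = 481066515734.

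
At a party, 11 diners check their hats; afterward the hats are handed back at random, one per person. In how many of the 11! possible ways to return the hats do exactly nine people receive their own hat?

55

Pick the 9 fixed positions: C(11,9) = 55 ways.
The other 2 form a derangement: !2 = 1.
Total: 55 × 1 = 55.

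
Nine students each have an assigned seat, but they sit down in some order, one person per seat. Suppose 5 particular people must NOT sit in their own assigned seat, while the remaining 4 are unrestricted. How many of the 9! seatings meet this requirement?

205056

Inclusion-exclusion on the 5 forbidden self-matches:
Σ_{j=0}^{5} (-1)^j C(5,j)(9-j)!
= C(5,0)·9! - C(5,1)·8! + C(5,2)·7! - C(5,3)·6! + C(5,4)·5! - C(5,5)·4!
= 362880 - 201600 + 50400 - 7200 + 600 - 24
= 205056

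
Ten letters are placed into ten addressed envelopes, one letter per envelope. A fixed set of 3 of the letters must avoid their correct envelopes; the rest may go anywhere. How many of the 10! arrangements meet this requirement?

2656080

Inclusion-exclusion on the 3 forbidden self-matches:
Σ_{j=0}^{3} (-1)^j C(3,j)(10-j)!
= C(3,0)·10! - C(3,1)·9! + C(3,2)·8! - C(3,3)·7!
= 3628800 - 1088640 + 120960 - 5040
= 2656080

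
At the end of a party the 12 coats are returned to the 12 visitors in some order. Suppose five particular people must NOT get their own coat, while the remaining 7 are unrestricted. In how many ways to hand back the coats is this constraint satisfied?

312273360

Inclusion-exclusion on the 5 forbidden self-matches:
Σ_{j=0}^{5} (-1)^j C(5,j)(12-j)!
= C(5,0)·12! - C(5,1)·11! + C(5,2)·10! - C(5,3)·9! + C(5,4)·8! - C(5,5)·7!
= 479001600 - 199584000 + 36288000 - 3628800 + 201600 - 5040
= 312273360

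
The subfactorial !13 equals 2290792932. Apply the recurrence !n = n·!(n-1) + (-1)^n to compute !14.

32071101049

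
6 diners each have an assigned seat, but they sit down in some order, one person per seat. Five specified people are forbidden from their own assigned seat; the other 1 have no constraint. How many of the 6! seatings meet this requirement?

309

Let A_j be the event that the j-th constrained one is fixed. By inclusion-exclusion over the 5 events:
Σ_{j=0}^{5} (-1)^j C(5,j)(6-j)!
= C(5,0)·6! - C(5,1)·5! + C(5,2)·4! - C(5,3)·3! + C(5,4)·2! - C(5,5)·1!
= 720 - 600 + 240 - 60 + 10 - 1
= 309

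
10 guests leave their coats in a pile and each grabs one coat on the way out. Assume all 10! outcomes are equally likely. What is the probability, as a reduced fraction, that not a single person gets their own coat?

Favorable outcomes: !10 = 1334961.
Total outcomes: 10! = 3628800.
Probability = 1334961/3628800 = 16481/44800.

16481/44800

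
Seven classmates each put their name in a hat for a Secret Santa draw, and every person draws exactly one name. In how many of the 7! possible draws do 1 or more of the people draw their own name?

3186

# with exactly i fixed is C(7,i)·!(7-i); sum over i=1..7:
  i=1: C(7,1)·!6 = 7·265 = 1855
  i=2: C(7,2)·!5 = 21·44 = 924
  i=3: C(7,3)·!4 = 35·9 = 315
  i=4: C(7,4)·!3 = 35·2 = 70
  i=5: C(7,5)·!2 = 21·1 = 21
  i=6: C(7,6)·!1 = 7·0 = 0
  i=7: C(7,7)·!0 = 1·1 = 1
Total = 3186.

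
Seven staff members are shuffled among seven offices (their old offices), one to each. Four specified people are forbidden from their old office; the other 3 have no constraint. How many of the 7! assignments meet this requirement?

Inclusion-exclusion on the 4 forbidden self-matches:
Σ_{j=0}^{4} (-1)^j C(4,j)(7-j)!
= C(4,0)·7! - C(4,1)·6! + C(4,2)·5! - C(4,3)·4! + C(4,4)·3!
= 5040 - 2880 + 720 - 96 + 6
= 2790

2790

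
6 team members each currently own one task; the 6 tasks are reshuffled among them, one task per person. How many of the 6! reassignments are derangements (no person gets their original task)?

!6 is the nearest integer to 6!/e.
6! = 720, and 720/e ≈ 264.87, so !6 = 265.

265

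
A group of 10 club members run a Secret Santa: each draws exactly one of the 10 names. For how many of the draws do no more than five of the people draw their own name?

Sum C(10,i)·!(10-i) for i = 0..5:
  i=0: C(10,0)·!10 = 1·1334961 = 1334961
  i=1: C(10,1)·!9 = 10·133496 = 1334960
  i=2: C(10,2)·!8 = 45·14833 = 667485
  i=3: C(10,3)·!7 = 120·1854 = 222480
  i=4: C(10,4)·!6 = 210·265 = 55650
  i=5: C(10,5)·!5 = 252·44 = 11088
Total = 3626624.

3626624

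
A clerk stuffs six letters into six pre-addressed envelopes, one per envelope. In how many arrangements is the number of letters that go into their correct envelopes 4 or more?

Sum C(6,i)·!(6-i) for i = 4..6:
  i=4: C(6,4)·!2 = 15·1 = 15
  i=5: C(6,5)·!1 = 6·0 = 0
  i=6: C(6,6)·!0 = 1·1 = 1
Total = 16.

16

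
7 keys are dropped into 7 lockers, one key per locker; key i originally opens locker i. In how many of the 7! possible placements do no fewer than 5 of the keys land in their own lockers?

Sum C(7,i)·!(7-i) for i = 5..7:
  i=5: C(7,5)·!2 = 21·1 = 21
  i=6: C(7,6)·!1 = 7·0 = 0
  i=7: C(7,7)·!0 = 1·1 = 1
Total = 22.

22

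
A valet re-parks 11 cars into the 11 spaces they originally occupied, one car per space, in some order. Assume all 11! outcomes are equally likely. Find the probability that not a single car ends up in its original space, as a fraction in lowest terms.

Favorable outcomes: !11 = 14684570.
Total outcomes: 11! = 39916800.
Probability = 14684570/39916800 = 1468457/3991680.

1468457/3991680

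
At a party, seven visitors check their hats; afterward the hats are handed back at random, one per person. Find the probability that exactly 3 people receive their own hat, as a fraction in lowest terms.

Favorable outcomes: C(7,3)·!4 = 35·9 = 315.
Total outcomes: 7! = 5040.
Probability = 315/5040 = 1/16.

1/16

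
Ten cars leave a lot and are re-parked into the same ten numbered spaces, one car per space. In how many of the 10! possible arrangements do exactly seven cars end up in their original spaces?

240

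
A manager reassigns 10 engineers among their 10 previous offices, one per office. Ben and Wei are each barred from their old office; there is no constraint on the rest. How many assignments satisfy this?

2943360

Inclusion-exclusion on the 2 forbidden self-matches:
Σ_{j=0}^{2} (-1)^j C(2,j)(10-j)!
= C(2,0)·10! - C(2,1)·9! + C(2,2)·8!
= 3628800 - 725760 + 40320
= 2943360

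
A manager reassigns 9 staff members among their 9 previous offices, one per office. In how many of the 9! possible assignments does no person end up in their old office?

Recurrence: !9 = 9·!8 + (-1)^9.
!9 = 9·14833 - 1 = 133496

133496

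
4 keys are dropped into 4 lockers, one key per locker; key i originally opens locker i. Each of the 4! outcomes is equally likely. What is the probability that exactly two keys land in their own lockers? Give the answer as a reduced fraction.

Favorable outcomes: C(4,2)·!2 = 6·1 = 6.
Total outcomes: 4! = 24.
Probability = 6/24 = 1/4.

1/4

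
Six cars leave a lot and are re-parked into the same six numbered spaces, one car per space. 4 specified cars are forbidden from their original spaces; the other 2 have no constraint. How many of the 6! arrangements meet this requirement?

Let A_j be the event that the j-th constrained one is fixed. By inclusion-exclusion over the 4 events:
Σ_{j=0}^{4} (-1)^j C(4,j)(6-j)!
= C(4,0)·6! - C(4,1)·5! + C(4,2)·4! - C(4,3)·3! + C(4,4)·2!
= 720 - 480 + 144 - 24 + 2
= 362

362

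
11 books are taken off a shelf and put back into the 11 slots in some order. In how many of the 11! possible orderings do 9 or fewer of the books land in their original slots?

39916799

# with exactly i fixed is C(11,i)·!(11-i); sum over i=0..9:
  i=0: C(11,0)·!11 = 1·14684570 = 14684570
  i=1: C(11,1)·!10 = 11·1334961 = 14684571
  i=2: C(11,2)·!9 = 55·133496 = 7342280
  i=3: C(11,3)·!8 = 165·14833 = 2447445
  i=4: C(11,4)·!7 = 330·1854 = 611820
  i=5: C(11,5)·!6 = 462·265 = 122430
  i=6: C(11,6)·!5 = 462·44 = 20328
  i=7: C(11,7)·!4 = 330·9 = 2970
  i=8: C(11,8)·!3 = 165·2 = 330
  i=9: C(11,9)·!2 = 55·1 = 55
Total = 39916799.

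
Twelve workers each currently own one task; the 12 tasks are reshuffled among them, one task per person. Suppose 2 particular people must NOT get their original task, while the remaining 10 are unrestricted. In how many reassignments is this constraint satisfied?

Let A_j be the event that the j-th constrained one is fixed. By inclusion-exclusion over the 2 events:
Σ_{j=0}^{2} (-1)^j C(2,j)(12-j)!
= C(2,0)·12! - C(2,1)·11! + C(2,2)·10!
= 479001600 - 79833600 + 3628800
= 402796800

402796800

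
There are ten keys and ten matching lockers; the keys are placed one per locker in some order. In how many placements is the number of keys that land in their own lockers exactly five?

11088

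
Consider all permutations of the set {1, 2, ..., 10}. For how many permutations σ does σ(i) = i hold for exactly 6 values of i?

1890

Choose which 6 of the 10 are fixed: C(10,6) = 210.
The other 4 form a derangement: !4 = 9.
Total: 210 × 9 = 1890.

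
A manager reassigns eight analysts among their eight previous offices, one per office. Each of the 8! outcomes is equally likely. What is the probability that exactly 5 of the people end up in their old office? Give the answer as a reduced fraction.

Favorable outcomes: C(8,5)·!3 = 56·2 = 112.
Total outcomes: 8! = 40320.
Probability = 112/40320 = 1/360.

1/360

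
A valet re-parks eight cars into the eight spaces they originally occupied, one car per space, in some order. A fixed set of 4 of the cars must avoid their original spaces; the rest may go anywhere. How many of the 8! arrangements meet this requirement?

24024

Inclusion-exclusion on the 4 forbidden self-matches:
Σ_{j=0}^{4} (-1)^j C(4,j)(8-j)!
= C(4,0)·8! - C(4,1)·7! + C(4,2)·6! - C(4,3)·5! + C(4,4)·4!
= 40320 - 20160 + 4320 - 480 + 24
= 24024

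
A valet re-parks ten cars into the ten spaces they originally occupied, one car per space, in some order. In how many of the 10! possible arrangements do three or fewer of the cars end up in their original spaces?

3559886

# with exactly i fixed is C(10,i)·!(10-i); sum over i=0..3:
  i=0: C(10,0)·!10 = 1·1334961 = 1334961
  i=1: C(10,1)·!9 = 10·133496 = 1334960
  i=2: C(10,2)·!8 = 45·14833 = 667485
  i=3: C(10,3)·!7 = 120·1854 = 222480
Total = 3559886.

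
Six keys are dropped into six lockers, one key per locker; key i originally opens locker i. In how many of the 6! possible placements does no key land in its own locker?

Use !n = (n-1)(!(n-1) + !(n-2)).
!6 = 5·(44 + 9) = 5·53 = 265

265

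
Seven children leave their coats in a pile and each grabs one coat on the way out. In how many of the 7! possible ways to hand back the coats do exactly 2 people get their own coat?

924

Pick the 2 fixed positions: C(7,2) = 21 ways.
The other 5 form a derangement: !5 = 44.
Total: 21 × 44 = 924.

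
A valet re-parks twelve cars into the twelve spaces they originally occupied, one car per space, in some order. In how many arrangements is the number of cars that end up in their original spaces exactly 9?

Choose which 9 of the 12 are fixed: C(12,9) = 220.
The other 3 form a derangement: !3 = 2.
Total: 220 × 2 = 440.

440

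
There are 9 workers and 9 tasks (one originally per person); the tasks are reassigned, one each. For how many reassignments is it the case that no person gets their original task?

133496

!9 is the nearest integer to 9!/e.
9! = 362880, and 362880/e ≈ 133496.09, so !9 = 133496.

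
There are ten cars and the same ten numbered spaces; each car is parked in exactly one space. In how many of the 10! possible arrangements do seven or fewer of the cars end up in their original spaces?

3628754

# with exactly i fixed is C(10,i)·!(10-i); sum over i=0..7:
  i=0: C(10,0)·!10 = 1·1334961 = 1334961
  i=1: C(10,1)·!9 = 10·133496 = 1334960
  i=2: C(10,2)·!8 = 45·14833 = 667485
  i=3: C(10,3)·!7 = 120·1854 = 222480
  i=4: C(10,4)·!6 = 210·265 = 55650
  i=5: C(10,5)·!5 = 252·44 = 11088
  i=6: C(10,6)·!4 = 210·9 = 1890
  i=7: C(10,7)·!3 = 120·2 = 240
Total = 3628754.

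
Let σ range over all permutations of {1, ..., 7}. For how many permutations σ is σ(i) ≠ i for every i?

1854

By inclusion-exclusion, !7 = Σ (-1)^k · 7!/k! for k=0..7
= 7! - 7!/1! + 7!/2! - 7!/3! + 7!/4! - 7!/5! + 7!/6! - 7!/7!
= 5040 - 5040 + 2520 - 840 + 210 - 42 + 7 - 1
= 1854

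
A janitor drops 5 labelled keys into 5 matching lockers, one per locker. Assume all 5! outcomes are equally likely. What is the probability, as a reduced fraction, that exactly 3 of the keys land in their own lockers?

1/12

Favorable outcomes: C(5,3)·!2 = 10·1 = 10.
Total outcomes: 5! = 120.
Probability = 10/120 = 1/12.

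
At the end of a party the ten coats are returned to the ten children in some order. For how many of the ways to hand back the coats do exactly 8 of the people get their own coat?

Pick the 8 fixed positions: C(10,8) = 45 ways.
The other 2 form a derangement: !2 = 1.
Total: 45 × 1 = 45.

45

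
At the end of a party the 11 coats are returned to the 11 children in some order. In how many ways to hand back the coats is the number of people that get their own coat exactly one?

Pick the single fixed position: C(11,1) = 11 ways.
The remaining 10 must be deranged: !10 = 1334961.
Total: 11 × 1334961 = 14684571.

14684571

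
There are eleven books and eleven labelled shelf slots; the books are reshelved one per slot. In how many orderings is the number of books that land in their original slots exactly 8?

330

Pick the 8 fixed positions: C(11,8) = 165 ways.
The remaining 3 must be deranged: !3 = 2.
Total: 165 × 2 = 330.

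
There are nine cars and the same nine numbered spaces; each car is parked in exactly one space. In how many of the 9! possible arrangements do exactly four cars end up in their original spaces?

5544

Choose which 4 of the 9 are fixed: C(9,4) = 126.
The other 5 form a derangement: !5 = 44.
Total: 126 × 44 = 5544.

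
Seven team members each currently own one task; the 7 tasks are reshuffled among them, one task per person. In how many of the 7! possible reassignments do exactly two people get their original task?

924

Pick the 2 fixed positions: C(7,2) = 21 ways.
The remaining 5 must be deranged: !5 = 44.
Total: 21 × 44 = 924.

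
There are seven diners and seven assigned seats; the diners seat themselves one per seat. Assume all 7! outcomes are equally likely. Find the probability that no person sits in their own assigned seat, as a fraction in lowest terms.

Favorable outcomes: !7 = 1854.
Total outcomes: 7! = 5040.
Probability = 1854/5040 = 103/280.

103/280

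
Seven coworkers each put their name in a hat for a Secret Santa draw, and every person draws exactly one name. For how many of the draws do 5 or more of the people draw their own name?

22

# with exactly i fixed is C(7,i)·!(7-i); sum over i=5..7:
  i=5: C(7,5)·!2 = 21·1 = 21
  i=6: C(7,6)·!1 = 7·0 = 0
  i=7: C(7,7)·!0 = 1·1 = 1
Total = 22.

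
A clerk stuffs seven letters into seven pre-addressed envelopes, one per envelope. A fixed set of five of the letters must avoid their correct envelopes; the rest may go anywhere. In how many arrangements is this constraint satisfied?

2428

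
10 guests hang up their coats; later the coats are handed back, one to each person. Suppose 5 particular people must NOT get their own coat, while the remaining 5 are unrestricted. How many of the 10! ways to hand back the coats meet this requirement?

Inclusion-exclusion on the 5 forbidden self-matches:
Σ_{j=0}^{5} (-1)^j C(5,j)(10-j)!
= C(5,0)·10! - C(5,1)·9! + C(5,2)·8! - C(5,3)·7! + C(5,4)·6! - C(5,5)·5!
= 3628800 - 1814400 + 403200 - 50400 + 3600 - 120
= 2170680

2170680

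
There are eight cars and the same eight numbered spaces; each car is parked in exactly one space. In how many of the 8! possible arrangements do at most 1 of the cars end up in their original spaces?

29665

Sum C(8,i)·!(8-i) for i = 0..1:
  i=0: C(8,0)·!8 = 1·14833 = 14833
  i=1: C(8,1)·!7 = 8·1854 = 14832
Total = 29665.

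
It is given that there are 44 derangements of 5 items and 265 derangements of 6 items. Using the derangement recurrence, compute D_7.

1854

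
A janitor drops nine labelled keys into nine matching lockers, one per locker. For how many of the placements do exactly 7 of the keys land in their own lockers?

Choose which 7 of the 9 are fixed: C(9,7) = 36.
The remaining 2 must be deranged: !2 = 1.
Total: 36 × 1 = 36.

36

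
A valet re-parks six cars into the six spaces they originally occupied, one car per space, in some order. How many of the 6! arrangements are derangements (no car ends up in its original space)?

265

!6 is the nearest integer to 6!/e.
6! = 720, and 720/e ≈ 264.87, so !6 = 265.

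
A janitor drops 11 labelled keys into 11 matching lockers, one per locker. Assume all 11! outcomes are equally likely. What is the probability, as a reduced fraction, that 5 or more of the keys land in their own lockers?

73057/19958400

Favorable outcomes: Σ_{i≥5} C(11,i)·!(11-i) = 462·265 + 462·44 + 330·9 + 165·2 + 55·1 + 11·0 + 1·1 = 146114.
Total outcomes: 11! = 39916800.
Probability = 146114/39916800 = 73057/19958400.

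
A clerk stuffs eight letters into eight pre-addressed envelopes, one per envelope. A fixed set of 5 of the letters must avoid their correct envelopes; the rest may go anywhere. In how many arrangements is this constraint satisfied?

Inclusion-exclusion on the 5 forbidden self-matches:
Σ_{j=0}^{5} (-1)^j C(5,j)(8-j)!
= C(5,0)·8! - C(5,1)·7! + C(5,2)·6! - C(5,3)·5! + C(5,4)·4! - C(5,5)·3!
= 40320 - 25200 + 7200 - 1200 + 120 - 6
= 21234

21234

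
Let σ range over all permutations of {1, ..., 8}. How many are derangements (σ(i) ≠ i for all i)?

14833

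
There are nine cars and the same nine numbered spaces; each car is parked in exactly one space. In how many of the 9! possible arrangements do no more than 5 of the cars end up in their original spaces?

362675

# with exactly i fixed is C(9,i)·!(9-i); sum over i=0..5:
  i=0: C(9,0)·!9 = 1·133496 = 133496
  i=1: C(9,1)·!8 = 9·14833 = 133497
  i=2: C(9,2)·!7 = 36·1854 = 66744
  i=3: C(9,3)·!6 = 84·265 = 22260
  i=4: C(9,4)·!5 = 126·44 = 5544
  i=5: C(9,5)·!4 = 126·9 = 1134
Total = 362675.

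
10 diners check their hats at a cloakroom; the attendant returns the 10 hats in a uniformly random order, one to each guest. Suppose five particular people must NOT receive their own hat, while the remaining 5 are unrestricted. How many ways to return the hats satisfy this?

2170680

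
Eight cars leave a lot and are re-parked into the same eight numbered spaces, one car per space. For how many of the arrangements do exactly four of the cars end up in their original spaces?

Choose which 4 of the 8 are fixed: C(8,4) = 70.
The other 4 form a derangement: !4 = 9.
Total: 70 × 9 = 630.

630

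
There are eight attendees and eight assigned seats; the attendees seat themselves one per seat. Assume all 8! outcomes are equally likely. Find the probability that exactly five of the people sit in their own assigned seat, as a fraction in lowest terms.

1/360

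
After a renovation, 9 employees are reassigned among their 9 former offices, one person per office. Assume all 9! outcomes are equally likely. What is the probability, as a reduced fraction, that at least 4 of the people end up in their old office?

6883/362880

Favorable outcomes: Σ_{i≥4} C(9,i)·!(9-i) = 126·44 + 126·9 + 84·2 + 36·1 + 9·0 + 1·1 = 6883.
Total outcomes: 9! = 362880.
Probability = 6883/362880 = 6883/362880.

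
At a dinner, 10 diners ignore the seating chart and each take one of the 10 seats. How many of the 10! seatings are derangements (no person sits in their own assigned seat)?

1334961

By inclusion-exclusion, !10 = Σ (-1)^k · 10!/k! for k=0..10
= 10! - 10!/1! + 10!/2! - 10!/3! + 10!/4! - 10!/5! + 10!/6! - 10!/7! + 10!/8! - 10!/9! + 10!/10!
= 3628800 - 3628800 + 1814400 - 604800 + 151200 - 30240 + 5040 - 720 + 90 - 10 + 1
= 1334961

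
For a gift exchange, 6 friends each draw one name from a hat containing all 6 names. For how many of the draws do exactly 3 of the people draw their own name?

40

Choose which 3 of the 6 are fixed: C(6,3) = 20.
The remaining 3 must be deranged: !3 = 2.
Total: 20 × 2 = 40.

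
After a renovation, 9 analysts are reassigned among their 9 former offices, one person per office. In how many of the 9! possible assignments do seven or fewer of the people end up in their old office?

362879

# with exactly i fixed is C(9,i)·!(9-i); sum over i=0..7:
  i=0: C(9,0)·!9 = 1·133496 = 133496
  i=1: C(9,1)·!8 = 9·14833 = 133497
  i=2: C(9,2)·!7 = 36·1854 = 66744
  i=3: C(9,3)·!6 = 84·265 = 22260
  i=4: C(9,4)·!5 = 126·44 = 5544
  i=5: C(9,5)·!4 = 126·9 = 1134
  i=6: C(9,6)·!3 = 84·2 = 168
  i=7: C(9,7)·!2 = 36·1 = 36
Total = 362879.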